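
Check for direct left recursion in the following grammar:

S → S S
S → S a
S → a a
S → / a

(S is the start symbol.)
Yes, S is left-recursive

Direct left recursion occurs when N → N α for some non-terminal N (the right-hand side begins with the left-hand side itself).

S → S S: LEFT RECURSIVE (starts with S)
S → S a: LEFT RECURSIVE (starts with S)
S → a a: starts with a
S → / a: starts with '/'

The grammar has direct left recursion on: S.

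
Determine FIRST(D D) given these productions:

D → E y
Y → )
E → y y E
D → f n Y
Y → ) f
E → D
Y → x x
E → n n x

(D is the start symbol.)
FIRST sets of the non-terminals involved (from the grammar, by fixed-point iteration):
  FIRST(D) = { 'f', 'n', 'y' }

To compute FIRST(D D), process the symbols left to right:
Symbol D is a non-terminal. Add FIRST(D) \ {ε} = { 'f', 'n', 'y' }
D is not nullable (ε ∉ FIRST(D)), so stop here.
FIRST(D D) = { 'f', 'n', 'y' }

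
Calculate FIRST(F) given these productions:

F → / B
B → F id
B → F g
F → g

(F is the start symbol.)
{ '/', 'g' }

From F → / B:
  - '/' is a terminal: add '/' and stop
From F → g:
  - g is a terminal: add 'g' and stop

Collecting: FIRST(F) = { '/', 'g' }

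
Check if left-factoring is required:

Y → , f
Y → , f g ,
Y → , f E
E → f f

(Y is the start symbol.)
Left-factoring is needed when two productions for the same non-terminal
share a common prefix on the right-hand side.

Productions for Y:
  Y → , f
  Y → , f g ,
  Y → , f E

Found common prefix ', f' in productions for Y

Answer: Yes, Y has productions with common prefix ', f'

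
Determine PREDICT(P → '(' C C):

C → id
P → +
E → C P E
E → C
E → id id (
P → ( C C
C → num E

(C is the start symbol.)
{ '(' }

PREDICT(P → '(' C C) = (FIRST(RHS) \ {ε}) ∪ (FOLLOW(P) if ε ∈ FIRST(RHS), i.e. RHS ⇒* ε)
FIRST('(' C C) = { '(' }
ε ∉ FIRST('(' C C), so FOLLOW(P) is not added.
PREDICT(P → '(' C C) = { '(' }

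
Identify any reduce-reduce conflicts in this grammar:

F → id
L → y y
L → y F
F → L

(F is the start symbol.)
No reduce-reduce conflicts

A reduce-reduce conflict occurs when an LR(0) state has two complete items [A → α .] and [B → β .] — both call for a reduction, and with no lookahead the parser cannot choose between them.

Augment with F' → F and build the canonical LR(0) collection (I0 = CLOSURE({[F' → . F]}), then GOTO on every symbol after a dot until no new states appear). It has 7 states:
  I0: { [F → . L], [F → . id], [F' → . F], [L → . y F], [L → . y y] }  — shift
  I1: { [F' → F .] }  — accept
  I2: { [F → L .] }  — reduce
  I3: { [F → id .] }  — reduce
  I4: { [F → . L], [F → . id], [L → . y F], [L → . y y], [L → y . F], [L → y . y] }  — shift
  I5: { [L → y F .] }  — reduce
  I6: { [F → . L], [F → . id], [L → . y F], [L → . y y], [L → y . F], [L → y . y], [L → y y .] }  — shift, reduce

No state contains more than one complete item.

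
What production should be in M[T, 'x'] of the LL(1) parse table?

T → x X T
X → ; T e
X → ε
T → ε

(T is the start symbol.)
To find M[T, 'x'], we find productions for T where 'x' is in the predict set (PREDICT(N → α) = (FIRST(α) \ {ε}) ∪ (FOLLOW(N) if α ⇒* ε)).

Relevant sets:
  FOLLOW(T) = { $, 'e' }

T → x X T: PREDICT = { 'x' }
  'x' is in predict set, so this production goes in M[T, 'x']
T → ε: PREDICT = { $, 'e' }

M[T, 'x'] = T → x X T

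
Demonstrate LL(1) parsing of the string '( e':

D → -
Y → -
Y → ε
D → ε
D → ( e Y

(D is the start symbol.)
LL(1) parsing maintains a stack (initially the start symbol over $) and the input. At each step: if the stack top is a terminal, match it against the current input token; if it is a non-terminal N, replace it with the RHS of M[N, lookahead] (the unique production whose predict set contains the lookahead).

Stack is shown with the top on the left.

Stack    Input  Action
----------------------
D $      ( e $  output D → ( e Y
( e Y $  ( e $  match '('
e Y $    e $    match 'e'
Y $      $      output Y → ε
$        $      accept

The string is accepted.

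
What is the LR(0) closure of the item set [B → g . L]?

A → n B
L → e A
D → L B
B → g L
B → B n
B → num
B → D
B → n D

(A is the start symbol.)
Start with: [B → g . L]
  [B → g . L] has the dot before L: add [L → . e A]
No further items can be added.

CLOSURE = { [B → g . L], [L → . e A] }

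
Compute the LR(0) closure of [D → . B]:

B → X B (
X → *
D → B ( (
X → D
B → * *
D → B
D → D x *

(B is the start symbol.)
{ [B → . * *], [B → . X B (], [D → . B ( (], [D → . B], [D → . D x *], [X → . *], [X → . D] }

Start with: [D → . B]
  [D → . B] has the dot before B: add [B → . X B (], [B → . * *]
  [B → . X B (] has the dot before X: add [X → . *], [X → . D]
  [X → . D] has the dot before D: add [D → . B ( (], [D → . D x *]
No further items can be added.

CLOSURE = { [B → . * *], [B → . X B (], [D → . B ( (], [D → . B], [D → . D x *], [X → . *], [X → . D] }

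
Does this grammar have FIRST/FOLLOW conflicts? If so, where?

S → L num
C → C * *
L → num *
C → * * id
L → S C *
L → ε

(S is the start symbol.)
A FIRST/FOLLOW conflict occurs when a non-terminal N has a nullable alternative N → β (β ⇒* ε) and another alternative N → α with FIRST(α) ∩ FOLLOW(N) ≠ ∅: on such a lookahead the parser cannot decide between expanding α and letting N vanish via β.

Nullable non-terminals: L.
FIRST sets used below: FIRST(S) = { 'num' }

L: nullable alternative(s) L → ε; FOLLOW(L) = { 'num' }
  L → num *: FIRST \ {ε} = { 'num' } — overlaps FOLLOW(L) on { 'num' }: CONFLICT
  L → S C *: FIRST \ {ε} = { 'num' } — overlaps FOLLOW(L) on { 'num' }: CONFLICT
  L → ε: FIRST \ {ε} = { } — this is the only nullable alternative, skip

C, S have no nullable alternative, so no FIRST/FOLLOW check is needed there.

So the grammar has 2 FIRST/FOLLOW conflicts (marked CONFLICT above).

Answer: Yes. L → num '*' with FOLLOW(L) on { 'num' }; L → S C '*' with FOLLOW(L) on { 'num' }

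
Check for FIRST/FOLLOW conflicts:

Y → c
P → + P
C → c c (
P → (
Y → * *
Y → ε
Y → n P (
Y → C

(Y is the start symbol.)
Nullable non-terminals: Y.
FIRST sets used below: FIRST(C) = { 'c' }

Y: nullable alternative(s) Y → ε; FOLLOW(Y) = { $ }
  Y → c: FIRST \ {ε} = { 'c' } — disjoint from FOLLOW(Y)
  Y → * *: FIRST \ {ε} = { '*' } — disjoint from FOLLOW(Y)
  Y → ε: FIRST \ {ε} = { } — this is the only nullable alternative, skip
  Y → n P (: FIRST \ {ε} = { 'n' } — disjoint from FOLLOW(Y)
  Y → C: FIRST \ {ε} = { 'c' } — disjoint from FOLLOW(Y)

C, P have no nullable alternative, so no FIRST/FOLLOW check is needed there.

No FIRST/FOLLOW conflicts found.

Answer: No FIRST/FOLLOW conflicts.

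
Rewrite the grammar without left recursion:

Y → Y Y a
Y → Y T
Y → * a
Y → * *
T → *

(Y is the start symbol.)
Y → * a Y'
Y → * * Y'
Y' → Y a Y'
Y' → T Y'
Y' → ε
T → *

Y is directly left-recursive. The standard transformation for
  A → A α₁ | ... | A α_m | β₁ | ... | β_n
is
  A  → β₁ A' | ... | β_n A'
  A' → α₁ A' | ... | α_m A' | ε

Y → * a becomes Y → * a Y'
Y → * * becomes Y → * * Y'
Y → Y Y a becomes Y' → Y a Y'
Y → Y T becomes Y' → T Y'
Add Y' → ε

Productions for other non-terminals are unchanged:
  T → *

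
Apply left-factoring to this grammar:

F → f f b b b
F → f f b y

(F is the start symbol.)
Left-factoring transforms A → αβ₁ | αβ₂ into A → αA' and A' → β₁ | β₂
(α is the longest common prefix among the alternatives). Repeat until
no nonterminal has two alternatives with a common prefix.

Round 1: F has alternatives sharing prefix 'f f b'. Introduce F': F → f f b F'
  Add: F' → b b
  Add: F' → y

No remaining common prefixes — done.

Resulting grammar:
F → f f b F'
F' → b b
F' → y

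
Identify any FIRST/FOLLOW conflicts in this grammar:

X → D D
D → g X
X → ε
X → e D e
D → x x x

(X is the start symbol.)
Yes. X → D D with FOLLOW(X) on { 'g', 'x' }; X → e D e with FOLLOW(X) on { 'e' }

Nullable non-terminals: X.
FIRST sets used below: FIRST(D) = { 'g', 'x' }

X: nullable alternative(s) X → ε; FOLLOW(X) = { $, 'e', 'g', 'x' }
  X → D D: FIRST \ {ε} = { 'g', 'x' } — overlaps FOLLOW(X) on { 'g', 'x' }: CONFLICT
  X → ε: FIRST \ {ε} = { } — this is the only nullable alternative, skip
  X → e D e: FIRST \ {ε} = { 'e' } — overlaps FOLLOW(X) on { 'e' }: CONFLICT

D has no nullable alternative, so no FIRST/FOLLOW check is needed there.

So the grammar has 2 FIRST/FOLLOW conflicts (marked CONFLICT above).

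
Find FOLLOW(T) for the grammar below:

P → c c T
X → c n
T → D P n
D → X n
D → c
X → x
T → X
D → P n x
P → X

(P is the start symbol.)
{ $, 'n' }

To compute FOLLOW(T), find every occurrence of T on a right-hand side N → α T β: add FIRST(β) \ {ε}, and if β is empty or nullable also add FOLLOW(N). Iterate to a fixed point.

In P → c c T: T is at the end, add FOLLOW(P)

The FOLLOW sets referred to above (computed the same way, to a fixed point):
  FOLLOW(P) = { $, 'n' }

Taking the union: FOLLOW(T) = { $, 'n' }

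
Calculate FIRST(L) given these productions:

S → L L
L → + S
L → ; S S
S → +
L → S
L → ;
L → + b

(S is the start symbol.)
{ '+', ';' }

FIRST sets of the other non-terminals involved (by the same procedure, iterated to a fixed point):
  FIRST(S) = { '+', ';' }

From L → + S:
  - '+' is a terminal: add '+' and stop
From L → ; S S:
  - ';' is a terminal: add ';' and stop
From L → S:
  - S is a non-terminal: add FIRST(S) \ {ε} = { '+', ';' }
    S is not nullable, so stop
From L → ;:
  - ';' is a terminal: add ';' and stop
From L → + b:
  - '+' is a terminal: add '+' and stop

Collecting: FIRST(L) = { '+', ';' }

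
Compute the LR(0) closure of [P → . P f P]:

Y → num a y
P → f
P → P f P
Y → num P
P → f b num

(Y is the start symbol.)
{ [P → . P f P], [P → . f b num], [P → . f] }

To compute CLOSURE, for each item [A → α.Bβ] where B is a non-terminal, add [B → .γ] for all productions B → γ; repeat for the newly added items until nothing changes.

Start with: [P → . P f P]
  [P → . P f P] has the dot before P: add [P → . f], [P → . f b num]
No further items can be added.

CLOSURE = { [P → . P f P], [P → . f b num], [P → . f] }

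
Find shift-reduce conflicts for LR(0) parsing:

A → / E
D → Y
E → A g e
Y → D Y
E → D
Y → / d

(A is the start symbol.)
Yes — I5: [E → D .] vs [Y → . / d]

A shift-reduce conflict occurs when an LR(0) state has both:
  - a complete (reduce) item [A → α .] (dot at the end), and
  - a shift item [B → β . c γ] (dot before a terminal).

Augment with A' → A and build the canonical LR(0) collection (I0 = CLOSURE({[A' → . A]}), then GOTO on every symbol after a dot until no new states appear). It has 14 states:
  I0: { [A → . / E], [A' → . A] }  — shift
  I1: { [A → . / E], [A → / . E], [D → . Y], [E → . A g e], [E → . D], [Y → . / d], [Y → . D Y] }  — shift
  I2: { [A' → A .] }  — accept
  I3: { [A → . / E], [A → / . E], [D → . Y], [E → . A g e], [E → . D], [Y → . / d], [Y → . D Y], [Y → / . d] }  — shift
  I4: { [E → A . g e] }  — shift
  I5: { [D → . Y], [E → D .], [Y → . / d], [Y → . D Y], [Y → D . Y] }  — shift, reduce
  I6: { [A → / E .] }  — reduce
  I7: { [D → Y .] }  — reduce
  I8: { [Y → / . d] }  — shift
  I9: { [D → . Y], [Y → . / d], [Y → . D Y], [Y → D . Y] }  — shift
  I10: { [D → Y .], [Y → D Y .] }  — 2 reduces
  I11: { [Y → / d .] }  — reduce
  I12: { [E → A g . e] }  — shift
  I13: { [E → A g e .] }  — reduce

I5 contains reduce item [E → D .] and shift item [Y → . / d] — shift-reduce conflict.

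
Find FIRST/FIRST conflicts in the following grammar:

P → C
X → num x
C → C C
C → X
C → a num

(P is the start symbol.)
FIRST sets of the non-terminals at (or reachable through a nullable prefix from) the front of some alternative:
  FIRST(C) = { 'a', 'num' }
  FIRST(X) = { 'num' }

Productions for C:
  C → C C: FIRST = { 'a', 'num' }
  C → X: FIRST = { 'num' }
  C → a num: FIRST = { 'a' }
P, X have only one production, so no FIRST/FIRST conflict is possible there.

Conflict for C: C → C C and C → X
  Overlap: { 'num' }
Conflict for C: C → C C and C → a num
  Overlap: { 'a' }

Answer: Yes. C → C C / C → X on { 'num' }; C → C C / C → a num on { 'a' }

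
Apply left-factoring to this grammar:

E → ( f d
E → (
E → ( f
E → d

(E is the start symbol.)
Left-factoring transforms A → αβ₁ | αβ₂ into A → αA' and A' → β₁ | β₂
(α is the longest common prefix among the alternatives). Repeat until
no nonterminal has two alternatives with a common prefix.

Round 1: E has alternatives sharing prefix '('. Introduce E': E → ( E'
  Add: E' → f d
  Add: E' → ε
  Add: E' → f

Round 2: E' has alternatives sharing prefix 'f'. Introduce E'': E' → f E''
  Add: E'' → d
  Add: E'' → ε

No remaining common prefixes — done.

Resulting grammar:
E → ( E'
E' → f E''
E'' → d
E'' → ε
E' → ε
E → d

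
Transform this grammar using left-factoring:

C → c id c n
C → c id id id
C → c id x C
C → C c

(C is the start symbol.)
Left-factoring transforms A → αβ₁ | αβ₂ into A → αA' and A' → β₁ | β₂
(α is the longest common prefix among the alternatives). Repeat until
no nonterminal has two alternatives with a common prefix.

Round 1: C has alternatives sharing prefix 'c id'. Introduce C': C → c id C'
  Add: C' → c n
  Add: C' → id id
  Add: C' → x C

No remaining common prefixes — done.

Resulting grammar:
C → c id C'
C' → c n
C' → id id
C' → x C
C → C c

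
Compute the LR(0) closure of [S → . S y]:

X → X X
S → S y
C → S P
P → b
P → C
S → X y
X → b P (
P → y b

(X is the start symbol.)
Start with: [S → . S y]
  [S → . S y] has the dot before S: add [S → . X y]
  [S → . X y] has the dot before X: add [X → . X X], [X → . b P (]
No further items can be added.

CLOSURE = { [S → . S y], [S → . X y], [X → . X X], [X → . b P (] }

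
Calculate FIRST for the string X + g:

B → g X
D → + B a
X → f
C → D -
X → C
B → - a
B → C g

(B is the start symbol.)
{ '+', 'f' }

FIRST sets of the non-terminals involved (from the grammar, by fixed-point iteration):
  FIRST(X) = { '+', 'f' }

To compute FIRST(X + g), process the symbols left to right:
Symbol X is a non-terminal. Add FIRST(X) \ {ε} = { '+', 'f' }
X is not nullable (ε ∉ FIRST(X)), so stop here.
FIRST(X + g) = { '+', 'f' }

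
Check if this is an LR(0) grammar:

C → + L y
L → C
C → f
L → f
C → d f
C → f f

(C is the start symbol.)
A grammar is LR(0) if no state in the canonical LR(0) collection has:
  - both a shift item (dot before a terminal) and a complete item (shift-reduce conflict), or
  - two or more complete items (reduce-reduce conflict; the accept item [C' → C .] counts as a complete item here).

Augment with C' → C and build the canonical LR(0) collection (I0 = CLOSURE({[C' → . C]}), then GOTO on every symbol after a dot until no new states appear). It has 11 states:
  I0: { [C → . + L y], [C → . d f], [C → . f f], [C → . f], [C' → . C] }  — shift
  I1: { [C → + . L y], [C → . + L y], [C → . d f], [C → . f f], [C → . f], [L → . C], [L → . f] }  — shift
  I2: { [C' → C .] }  — accept
  I3: { [C → d . f] }  — shift
  I4: { [C → f . f], [C → f .] }  — shift, reduce
  I5: { [C → f f .] }  — reduce
  I6: { [C → d f .] }  — reduce
  I7: { [L → C .] }  — reduce
  I8: { [C → + L . y] }  — shift
  I9: { [C → f . f], [C → f .], [L → f .] }  — shift, 2 reduces
  I10: { [C → + L y .] }  — reduce

Conflict in state I4:
  Shift-reduce conflict between [C → f .] and [C → f . f]
So the grammar is NOT LR(0).

Answer: No. Shift-reduce conflict between [C → f .] and [C → f . f]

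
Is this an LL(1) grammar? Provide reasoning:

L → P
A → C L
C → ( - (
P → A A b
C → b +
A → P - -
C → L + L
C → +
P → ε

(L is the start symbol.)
A grammar is LL(1) if for each non-terminal N with multiple productions, the predict sets of those productions are pairwise disjoint, where PREDICT(N → α) = (FIRST(α) \ {ε}) ∪ (FOLLOW(N) if α ⇒* ε).

Relevant sets:
  FIRST(C) = { '(', '+', '-', 'b' }
  FIRST(P) = { '(', '+', '-', 'b', ε }
  FIRST(L) = { '(', '+', '-', 'b', ε }
  FIRST(A) = { '(', '+', '-', 'b' }
  FOLLOW(P) = { $, '(', '+', '-', 'b' }

For A:
  PREDICT(A → C L) = { '(', '+', '-', 'b' }
  PREDICT(A → P '-' '-') = { '(', '+', '-', 'b' }
For C:
  PREDICT(C → '(' '-' '(') = { '(' }
  PREDICT(C → b '+') = { 'b' }
  PREDICT(C → L '+' L) = { '(', '+', '-', 'b' }
  PREDICT(C → '+') = { '+' }
For P:
  PREDICT(P → A A b) = { '(', '+', '-', 'b' }
  PREDICT(P → ε) = { $, '(', '+', '-', 'b' }
L has a single production, so nothing to check there.

Conflict found: Predict set conflict for A: { '(', '+', '-', 'b' }
The grammar is NOT LL(1).

Answer: No. Predict set conflict for A: { '(', '+', '-', 'b' }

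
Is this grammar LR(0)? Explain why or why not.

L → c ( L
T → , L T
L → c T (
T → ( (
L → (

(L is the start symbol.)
Augment with L' → L and build the canonical LR(0) collection (I0 = CLOSURE({[L' → . L]}), then GOTO on every symbol after a dot until no new states appear). It has 14 states:
  I0: { [L → . (], [L → . c ( L], [L → . c T (], [L' → . L] }  — shift
  I1: { [L → ( .] }  — reduce
  I2: { [L' → L .] }  — accept
  I3: { [L → c . ( L], [L → c . T (], [T → . ( (], [T → . , L T] }  — shift
  I4: { [L → . (], [L → . c ( L], [L → . c T (], [L → c ( . L], [T → ( . (] }  — shift
  I5: { [L → . (], [L → . c ( L], [L → . c T (], [T → , . L T] }  — shift
  I6: { [L → c T . (] }  — shift
  I7: { [L → c T ( .] }  — reduce
  I8: { [T → , L . T], [T → . ( (], [T → . , L T] }  — shift
  I9: { [T → ( . (] }  — shift
  I10: { [T → , L T .] }  — reduce
  I11: { [T → ( ( .] }  — reduce
  I12: { [L → ( .], [T → ( ( .] }  — 2 reduces
  I13: { [L → c ( L .] }  — reduce

Conflict in state I12:
  Reduce-reduce conflict: [L → ( .] and [T → ( ( .]
So the grammar is NOT LR(0).

Answer: No. Reduce-reduce conflict: [L → ( .] and [T → ( ( .]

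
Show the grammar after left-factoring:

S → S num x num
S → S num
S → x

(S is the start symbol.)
Left-factoring transforms A → αβ₁ | αβ₂ into A → αA' and A' → β₁ | β₂
(α is the longest common prefix among the alternatives). Repeat until
no nonterminal has two alternatives with a common prefix.

Round 1: S has alternatives sharing prefix 'S num'. Introduce S': S → S num S'
  Add: S' → x num
  Add: S' → ε

No remaining common prefixes — done.

Resulting grammar:
S → S num S'
S' → x num
S' → ε
S → x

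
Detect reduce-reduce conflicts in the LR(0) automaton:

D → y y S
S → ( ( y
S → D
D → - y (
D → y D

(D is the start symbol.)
A reduce-reduce conflict occurs when an LR(0) state has two complete items [A → α .] and [B → β .] — both call for a reduction, and with no lookahead the parser cannot choose between them.

Augment with D' → D and build the canonical LR(0) collection (I0 = CLOSURE({[D' → . D]}), then GOTO on every symbol after a dot until no new states appear). It has 13 states:
  I0: { [D → . - y (], [D → . y D], [D → . y y S], [D' → . D] }  — shift
  I1: { [D → - . y (] }  — shift
  I2: { [D' → D .] }  — accept
  I3: { [D → . - y (], [D → . y D], [D → . y y S], [D → y . D], [D → y . y S] }  — shift
  I4: { [D → y D .] }  — reduce
  I5: { [D → . - y (], [D → . y D], [D → . y y S], [D → y . D], [D → y . y S], [D → y y . S], [S → . ( ( y], [S → . D] }  — shift
  I6: { [S → ( . ( y] }  — shift
  I7: { [D → y D .], [S → D .] }  — 2 reduces
  I8: { [D → y y S .] }  — reduce
  I9: { [S → ( ( . y] }  — shift
  I10: { [S → ( ( y .] }  — reduce
  I11: { [D → - y . (] }  — shift
  I12: { [D → - y ( .] }  — reduce

I7 contains complete items [D → y D .], [S → D .] — reduce-reduce conflict.

Answer: Yes — I7: [D → y D .] vs [S → D .]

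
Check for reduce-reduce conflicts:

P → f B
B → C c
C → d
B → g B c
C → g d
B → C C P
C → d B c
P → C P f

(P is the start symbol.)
Yes — I11: [C → d .] vs [C → g d .]

A reduce-reduce conflict occurs when an LR(0) state has two complete items [A → α .] and [B → β .] — both call for a reduction, and with no lookahead the parser cannot choose between them.

Augment with P' → P and build the canonical LR(0) collection (I0 = CLOSURE({[P' → . P]}), then GOTO on every symbol after a dot until no new states appear). It has 20 states:
  I0: { [C → . d B c], [C → . d], [C → . g d], [P → . C P f], [P → . f B], [P' → . P] }  — shift
  I1: { [C → . d B c], [C → . d], [C → . g d], [P → . C P f], [P → . f B], [P → C . P f] }  — shift
  I2: { [P' → P .] }  — accept
  I3: { [B → . C C P], [B → . C c], [B → . g B c], [C → . d B c], [C → . d], [C → . g d], [C → d . B c], [C → d .] }  — shift, reduce
  I4: { [B → . C C P], [B → . C c], [B → . g B c], [C → . d B c], [C → . d], [C → . g d], [P → f . B] }  — shift
  I5: { [C → g . d] }  — shift
  I6: { [C → g d .] }  — reduce
  I7: { [P → f B .] }  — reduce
  I8: { [B → C . C P], [B → C . c], [C → . d B c], [C → . d], [C → . g d] }  — shift
  I9: { [B → . C C P], [B → . C c], [B → . g B c], [B → g . B c], [C → . d B c], [C → . d], [C → . g d], [C → g . d] }  — shift
  I10: { [B → g B . c] }  — shift
  I11: { [B → . C C P], [B → . C c], [B → . g B c], [C → . d B c], [C → . d], [C → . g d], [C → d . B c], [C → d .], [C → g d .] }  — shift, 2 reduces
  I12: { [C → d B . c] }  — shift
  I13: { [C → d B c .] }  — reduce
  I14: { [B → g B c .] }  — reduce
  I15: { [B → C C . P], [C → . d B c], [C → . d], [C → . g d], [P → . C P f], [P → . f B] }  — shift
  I16: { [B → C c .] }  — reduce
  I17: { [B → C C P .] }  — reduce
  I18: { [P → C P . f] }  — shift
  I19: { [P → C P f .] }  — reduce

I11 contains complete items [C → d .], [C → g d .] — reduce-reduce conflict.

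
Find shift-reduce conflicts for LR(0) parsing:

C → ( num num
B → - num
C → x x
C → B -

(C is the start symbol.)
No shift-reduce conflicts

A shift-reduce conflict occurs when an LR(0) state has both:
  - a complete (reduce) item [A → α .] (dot at the end), and
  - a shift item [B → β . c γ] (dot before a terminal).

Augment with C' → C and build the canonical LR(0) collection (I0 = CLOSURE({[C' → . C]}), then GOTO on every symbol after a dot until no new states appear). It has 11 states:
  I0: { [B → . - num], [C → . ( num num], [C → . B -], [C → . x x], [C' → . C] }  — shift
  I1: { [C → ( . num num] }  — shift
  I2: { [B → - . num] }  — shift
  I3: { [C → B . -] }  — shift
  I4: { [C' → C .] }  — accept
  I5: { [C → x . x] }  — shift
  I6: { [C → x x .] }  — reduce
  I7: { [C → B - .] }  — reduce
  I8: { [B → - num .] }  — reduce
  I9: { [C → ( num . num] }  — shift
  I10: { [C → ( num num .] }  — reduce

No state contains both a complete item and a shift item.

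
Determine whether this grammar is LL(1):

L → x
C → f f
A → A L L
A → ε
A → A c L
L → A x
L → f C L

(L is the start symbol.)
A grammar is LL(1) if for each non-terminal N with multiple productions, the predict sets of those productions are pairwise disjoint, where PREDICT(N → α) = (FIRST(α) \ {ε}) ∪ (FOLLOW(N) if α ⇒* ε).

Relevant sets:
  FIRST(A) = { 'c', 'f', 'x', ε }
  FIRST(L) = { 'c', 'f', 'x' }
  FOLLOW(A) = { 'c', 'f', 'x' }

For L:
  PREDICT(L → x) = { 'x' }
  PREDICT(L → A x) = { 'c', 'f', 'x' }
  PREDICT(L → f C L) = { 'f' }
For A:
  PREDICT(A → A L L) = { 'c', 'f', 'x' }
  PREDICT(A → ε) = { 'c', 'f', 'x' }
  PREDICT(A → A c L) = { 'c', 'f', 'x' }
C has a single production, so nothing to check there.

Conflict found: Predict set conflict for L: { 'x' }
The grammar is NOT LL(1).

Answer: No. Predict set conflict for L: { 'x' }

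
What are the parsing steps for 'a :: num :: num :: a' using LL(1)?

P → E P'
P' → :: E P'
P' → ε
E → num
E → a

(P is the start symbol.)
Stack is shown with the top on the left.

Stack      Input                   Action
-----------------------------------------
P $        a :: num :: num :: a $  output P → E P'
E P' $     a :: num :: num :: a $  output E → a
a P' $     a :: num :: num :: a $  match 'a'
P' $       :: num :: num :: a $    output P' → :: E P'
:: E P' $  :: num :: num :: a $    match '::'
E P' $     num :: num :: a $       output E → num
num P' $   num :: num :: a $       match 'num'
P' $       :: num :: a $           output P' → :: E P'
:: E P' $  :: num :: a $           match '::'
E P' $     num :: a $              output E → num
num P' $   num :: a $              match 'num'
P' $       :: a $                  output P' → :: E P'
:: E P' $  :: a $                  match '::'
E P' $     a $                     output E → a
a P' $     a $                     match 'a'
P' $       $                       output P' → ε
$          $                       accept

The string is accepted.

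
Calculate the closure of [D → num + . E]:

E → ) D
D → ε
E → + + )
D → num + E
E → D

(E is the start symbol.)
{ [D → . num + E], [D → .], [D → num + . E], [E → . ) D], [E → . + + )], [E → . D] }

To compute CLOSURE, for each item [A → α.Bβ] where B is a non-terminal, add [B → .γ] for all productions B → γ; repeat for the newly added items until nothing changes.

Start with: [D → num + . E]
  [D → num + . E] has the dot before E: add [E → . ) D], [E → . + + )], [E → . D]
  [E → . D] has the dot before D: add [D → .], [D → . num + E]
No further items can be added.

CLOSURE = { [D → . num + E], [D → .], [D → num + . E], [E → . ) D], [E → . + + )], [E → . D] }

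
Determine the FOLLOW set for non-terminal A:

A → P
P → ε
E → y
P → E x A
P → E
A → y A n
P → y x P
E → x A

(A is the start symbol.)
{ $, 'n', 'x' }

A is the start symbol, so $ ∈ FOLLOW(A).
In P → E x A: A is at the end, add FOLLOW(P)
In A → y A n: A is followed by n, add FIRST(n) \ {ε} = { 'n' }
In E → x A: A is at the end, add FOLLOW(E)

The FOLLOW sets referred to above (computed the same way, to a fixed point):
  FOLLOW(P) = { $, 'n', 'x' }
  FOLLOW(E) = { $, 'n', 'x' }

Taking the union: FOLLOW(A) = { $, 'n', 'x' }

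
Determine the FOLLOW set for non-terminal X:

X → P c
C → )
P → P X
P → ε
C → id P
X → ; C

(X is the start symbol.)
To compute FOLLOW(X), find every occurrence of X on a right-hand side N → α X β: add FIRST(β) \ {ε}, and if β is empty or nullable also add FOLLOW(N). Iterate to a fixed point.

X is the start symbol, so $ ∈ FOLLOW(X).
In P → P X: X is at the end, add FOLLOW(P)

The FOLLOW sets referred to above (computed the same way, to a fixed point):
  FOLLOW(P) = { $, ';', 'c' }

Taking the union: FOLLOW(X) = { $, ';', 'c' }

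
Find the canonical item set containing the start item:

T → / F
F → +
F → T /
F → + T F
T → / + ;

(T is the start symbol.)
{ [T → . / + ;], [T → . / F], [T' → . T] }

First, augment the grammar with T' → T
I₀ = CLOSURE({ [T' → . T] }):
  [T' → . T] has the dot before T: add [T → . / F], [T → . / + ;]
No further items can be added.

I₀ = { [T → . / + ;], [T → . / F], [T' → . T] }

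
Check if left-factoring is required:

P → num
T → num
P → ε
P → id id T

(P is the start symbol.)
No, left-factoring is not needed

Left-factoring is needed when two productions for the same non-terminal
share a common prefix on the right-hand side.

Productions for P:
  P → num
  P → ε
  P → id id T

No common prefixes found.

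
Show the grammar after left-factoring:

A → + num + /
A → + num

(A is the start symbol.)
A → + num A'
A' → + /
A' → ε

Left-factoring transforms A → αβ₁ | αβ₂ into A → αA' and A' → β₁ | β₂
(α is the longest common prefix among the alternatives). Repeat until
no nonterminal has two alternatives with a common prefix.

Round 1: A has alternatives sharing prefix '+ num'. Introduce A': A → + num A'
  Add: A' → + /
  Add: A' → ε

No remaining common prefixes — done.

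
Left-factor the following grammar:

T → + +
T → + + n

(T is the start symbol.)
Left-factoring transforms A → αβ₁ | αβ₂ into A → αA' and A' → β₁ | β₂
(α is the longest common prefix among the alternatives). Repeat until
no nonterminal has two alternatives with a common prefix.

Round 1: T has alternatives sharing prefix '+ +'. Introduce T': T → + + T'
  Add: T' → ε
  Add: T' → n

No remaining common prefixes — done.

Resulting grammar:
T → + + T'
T' → ε
T' → n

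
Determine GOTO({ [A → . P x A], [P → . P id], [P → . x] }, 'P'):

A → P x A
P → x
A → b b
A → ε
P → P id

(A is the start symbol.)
GOTO(I, 'P') = CLOSURE({ [A → αX.β] : [A → α.Xβ] ∈ I, X = 'P' })

Items with dot before 'P', with the dot advanced:
  [A → . P x A] → [A → P . x A]
  [P → . P id] → [P → P . id]
Closure adds nothing (no advanced item has the dot before a non-terminal).

GOTO = { [A → P . x A], [P → P . id] }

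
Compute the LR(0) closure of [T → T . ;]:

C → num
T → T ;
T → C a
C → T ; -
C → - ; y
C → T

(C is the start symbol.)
{ [T → T . ;] }

To compute CLOSURE, for each item [A → α.Bβ] where B is a non-terminal, add [B → .γ] for all productions B → γ; repeat for the newly added items until nothing changes.

Start with: [T → T . ;]
The dot precedes the terminal ';', so nothing is added.

CLOSURE = { [T → T . ;] }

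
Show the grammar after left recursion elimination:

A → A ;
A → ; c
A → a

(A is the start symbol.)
A is directly left-recursive. The standard transformation for
  A → A α₁ | ... | A α_m | β₁ | ... | β_n
is
  A  → β₁ A' | ... | β_n A'
  A' → α₁ A' | ... | α_m A' | ε

A → ; c becomes A → ; c A'
A → a becomes A → a A'
A → A ; becomes A' → ; A'
Add A' → ε

Resulting grammar:
A → ; c A'
A → a A'
A' → ; A'
A' → ε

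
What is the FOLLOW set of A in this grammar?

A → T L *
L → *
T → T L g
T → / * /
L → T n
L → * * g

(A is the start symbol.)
A is the start symbol, so $ ∈ FOLLOW(A).
A does not occur on any right-hand side.

Taking the union: FOLLOW(A) = { $ }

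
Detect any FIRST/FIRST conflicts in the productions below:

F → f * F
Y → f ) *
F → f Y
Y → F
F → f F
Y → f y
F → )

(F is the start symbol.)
Yes. F → f '*' F / F → f Y on { 'f' }; F → f '*' F / F → f F on { 'f' }; F → f Y / F → f F on { 'f' }; Y → f ')' '*' / Y → F on { 'f' }; Y → f ')' '*' / Y → f y on { 'f' }; Y → F / Y → f y on { 'f' }

A FIRST/FIRST conflict occurs when two productions N → α and N → β for the same non-terminal have FIRST(α) ∩ FIRST(β) ≠ ∅ (with ε ∈ FIRST of a nullable right-hand side, so two nullable alternatives also conflict).

FIRST sets of the non-terminals at (or reachable through a nullable prefix from) the front of some alternative:
  FIRST(F) = { ')', 'f' }

Productions for F:
  F → f * F: FIRST = { 'f' }
  F → f Y: FIRST = { 'f' }
  F → f F: FIRST = { 'f' }
  F → ): FIRST = { ')' }
Productions for Y:
  Y → f ) *: FIRST = { 'f' }
  Y → F: FIRST = { ')', 'f' }
  Y → f y: FIRST = { 'f' }

Conflict for F: F → f * F and F → f Y
  Overlap: { 'f' }
Conflict for F: F → f * F and F → f F
  Overlap: { 'f' }
Conflict for F: F → f Y and F → f F
  Overlap: { 'f' }
Conflict for Y: Y → f ) * and Y → F
  Overlap: { 'f' }
Conflict for Y: Y → f ) * and Y → f y
  Overlap: { 'f' }
Conflict for Y: Y → F and Y → f y
  Overlap: { 'f' }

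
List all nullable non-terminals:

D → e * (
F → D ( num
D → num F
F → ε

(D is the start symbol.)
A non-terminal is nullable if it can derive ε (the empty string): either it has an ε-production, or it has a production whose right-hand side consists entirely of nullable non-terminals.

ε-productions: F → ε
So F is immediately nullable.
No further non-terminal can be added: every production for the remaining non-terminals contains a terminal or a non-nullable non-terminal.
Nullable = { 'F' }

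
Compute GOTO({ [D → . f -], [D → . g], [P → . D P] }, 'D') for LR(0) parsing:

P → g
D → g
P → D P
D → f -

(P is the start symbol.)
{ [D → . f -], [D → . g], [P → . D P], [P → . g], [P → D . P] }

GOTO(I, 'D') = CLOSURE({ [A → αX.β] : [A → α.Xβ] ∈ I, X = 'D' })

Items with dot before 'D', with the dot advanced:
  [P → . D P] → [P → D . P]
Closure of the advanced items:
  [P → D . P] has the dot before P: add [P → . g], [P → . D P]
  [P → . D P] has the dot before D: add [D → . g], [D → . f -]

GOTO = { [D → . f -], [D → . g], [P → . D P], [P → . g], [P → D . P] }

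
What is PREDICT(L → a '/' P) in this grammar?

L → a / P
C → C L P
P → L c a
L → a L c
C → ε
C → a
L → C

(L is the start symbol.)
{ 'a' }

PREDICT(L → a '/' P) = (FIRST(RHS) \ {ε}) ∪ (FOLLOW(L) if ε ∈ FIRST(RHS), i.e. RHS ⇒* ε)
FIRST(a '/' P) = { 'a' }
ε ∉ FIRST(a '/' P), so FOLLOW(L) is not added.
PREDICT(L → a '/' P) = { 'a' }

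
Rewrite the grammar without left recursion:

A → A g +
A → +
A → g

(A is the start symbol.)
A → + A'
A → g A'
A' → g + A'
A' → ε

A is directly left-recursive. The standard transformation for
  A → A α₁ | ... | A α_m | β₁ | ... | β_n
is
  A  → β₁ A' | ... | β_n A'
  A' → α₁ A' | ... | α_m A' | ε

A → + becomes A → + A'
A → g becomes A → g A'
A → A g + becomes A' → g + A'
Add A' → ε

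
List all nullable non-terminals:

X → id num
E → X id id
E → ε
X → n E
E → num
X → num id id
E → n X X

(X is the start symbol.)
{ 'E' }

A non-terminal is nullable if it can derive ε (the empty string): either it has an ε-production, or it has a production whose right-hand side consists entirely of nullable non-terminals.

ε-productions: E → ε
So E is immediately nullable.
No further non-terminal can be added: every production for the remaining non-terminals contains a terminal or a non-nullable non-terminal.
Nullable = { 'E' }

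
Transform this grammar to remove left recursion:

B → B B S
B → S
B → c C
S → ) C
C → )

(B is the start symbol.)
B → S B'
B → c C B'
B' → B S B'
B' → ε
S → ) C
C → )

B is directly left-recursive. The standard transformation for
  A → A α₁ | ... | A α_m | β₁ | ... | β_n
is
  A  → β₁ A' | ... | β_n A'
  A' → α₁ A' | ... | α_m A' | ε

B → S becomes B → S B'
B → c C becomes B → c C B'
B → B B S becomes B' → B S B'
Add B' → ε

Productions for other non-terminals are unchanged:
  S → ) C
  C → )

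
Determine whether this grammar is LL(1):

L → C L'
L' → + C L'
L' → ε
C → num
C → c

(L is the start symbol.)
A grammar is LL(1) if for each non-terminal N with multiple productions, the predict sets of those productions are pairwise disjoint, where PREDICT(N → α) = (FIRST(α) \ {ε}) ∪ (FOLLOW(N) if α ⇒* ε).

Relevant sets:
  FOLLOW(L') = { $ }

For L':
  PREDICT(L' → '+' C L') = { '+' }
  PREDICT(L' → ε) = { $ }
For C:
  PREDICT(C → num) = { 'num' }
  PREDICT(C → c) = { 'c' }
L has a single production, so nothing to check there.

All predict sets are disjoint. The grammar IS LL(1).

Answer: Yes, the grammar is LL(1).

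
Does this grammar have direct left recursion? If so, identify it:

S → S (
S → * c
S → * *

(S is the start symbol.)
S → S (: LEFT RECURSIVE (starts with S)
S → * c: starts with '*'
S → * *: starts with '*'

The grammar has direct left recursion on: S.

Answer: Yes, S is left-recursive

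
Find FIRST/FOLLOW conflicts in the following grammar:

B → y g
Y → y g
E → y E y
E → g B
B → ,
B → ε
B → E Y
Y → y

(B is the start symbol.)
Yes. B → y g with FOLLOW(B) on { 'y' }; B → E Y with FOLLOW(B) on { 'y' }

Nullable non-terminals: B.
FIRST sets used below: FIRST(E) = { 'g', 'y' }

B: nullable alternative(s) B → ε; FOLLOW(B) = { $, 'y' }
  B → y g: FIRST \ {ε} = { 'y' } — overlaps FOLLOW(B) on { 'y' }: CONFLICT
  B → ,: FIRST \ {ε} = { ',' } — disjoint from FOLLOW(B)
  B → ε: FIRST \ {ε} = { } — this is the only nullable alternative, skip
  B → E Y: FIRST \ {ε} = { 'g', 'y' } — overlaps FOLLOW(B) on { 'y' }: CONFLICT

E, Y have no nullable alternative, so no FIRST/FOLLOW check is needed there.

So the grammar has 2 FIRST/FOLLOW conflicts (marked CONFLICT above).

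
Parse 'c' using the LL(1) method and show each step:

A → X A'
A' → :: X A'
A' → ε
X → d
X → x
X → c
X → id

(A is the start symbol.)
LL(1) parsing maintains a stack (initially the start symbol over $) and the input. At each step: if the stack top is a terminal, match it against the current input token; if it is a non-terminal N, replace it with the RHS of M[N, lookahead] (the unique production whose predict set contains the lookahead).

Stack is shown with the top on the left.

Stack   Input  Action
---------------------
A $     c $    output A → X A'
X A' $  c $    output X → c
c A' $  c $    match 'c'
A' $    $      output A' → ε
$       $      accept

The string is accepted.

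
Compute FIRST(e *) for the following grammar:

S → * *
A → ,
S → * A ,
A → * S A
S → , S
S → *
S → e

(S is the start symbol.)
{ 'e' }

To compute FIRST(e *), process the symbols left to right:
Symbol e is a terminal. Add 'e' and stop.
FIRST(e *) = { 'e' }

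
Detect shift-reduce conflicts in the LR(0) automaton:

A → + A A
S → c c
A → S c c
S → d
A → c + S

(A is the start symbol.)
No shift-reduce conflicts

A shift-reduce conflict occurs when an LR(0) state has both:
  - a complete (reduce) item [A → α .] (dot at the end), and
  - a shift item [B → β . c γ] (dot before a terminal).

Augment with A' → A and build the canonical LR(0) collection (I0 = CLOSURE({[A' → . A]}), then GOTO on every symbol after a dot until no new states appear). It has 14 states:
  I0: { [A → . + A A], [A → . S c c], [A → . c + S], [A' → . A], [S → . c c], [S → . d] }  — shift
  I1: { [A → + . A A], [A → . + A A], [A → . S c c], [A → . c + S], [S → . c c], [S → . d] }  — shift
  I2: { [A' → A .] }  — accept
  I3: { [A → S . c c] }  — shift
  I4: { [A → c . + S], [S → c . c] }  — shift
  I5: { [S → d .] }  — reduce
  I6: { [A → c + . S], [S → . c c], [S → . d] }  — shift
  I7: { [S → c c .] }  — reduce
  I8: { [A → c + S .] }  — reduce
  I9: { [S → c . c] }  — shift
  I10: { [A → S c . c] }  — shift
  I11: { [A → S c c .] }  — reduce
  I12: { [A → + A . A], [A → . + A A], [A → . S c c], [A → . c + S], [S → . c c], [S → . d] }  — shift
  I13: { [A → + A A .] }  — reduce

No state contains both a complete item and a shift item.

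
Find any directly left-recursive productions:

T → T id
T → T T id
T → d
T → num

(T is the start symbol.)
T → T id: LEFT RECURSIVE (starts with T)
T → T T id: LEFT RECURSIVE (starts with T)
T → d: starts with d
T → num: starts with num

The grammar has direct left recursion on: T.

Answer: Yes, T is left-recursive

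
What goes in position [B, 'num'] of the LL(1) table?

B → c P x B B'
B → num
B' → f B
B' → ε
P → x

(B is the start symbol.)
B → num

To find M[B, 'num'], we find productions for B where 'num' is in the predict set (PREDICT(N → α) = (FIRST(α) \ {ε}) ∪ (FOLLOW(N) if α ⇒* ε)).

B → c P x B B': PREDICT = { 'c' }
B → num: PREDICT = { 'num' }
  'num' is in predict set, so this production goes in M[B, 'num']

M[B, 'num'] = B → num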